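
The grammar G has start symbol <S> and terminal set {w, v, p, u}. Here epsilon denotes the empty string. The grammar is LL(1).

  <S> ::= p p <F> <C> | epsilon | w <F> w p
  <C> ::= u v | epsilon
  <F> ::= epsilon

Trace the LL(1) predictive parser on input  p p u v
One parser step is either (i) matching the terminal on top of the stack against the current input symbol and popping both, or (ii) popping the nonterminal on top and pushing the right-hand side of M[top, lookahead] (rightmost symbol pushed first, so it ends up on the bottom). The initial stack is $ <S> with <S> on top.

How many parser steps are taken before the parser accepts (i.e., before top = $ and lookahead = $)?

step 1: stack=$ <S>  input=p p u v $  — expand <S> ::= p p <F> <C>
step 2: stack=$ <C> <F> p p  input=p p u v $  — match p
step 3: stack=$ <C> <F> p  input=p u v $  — match p
step 4: stack=$ <C> <F>  input=u v $  — expand <F> ::= epsilon
step 5: stack=$ <C>  input=u v $  — expand <C> ::= u v
step 6: stack=$ v u  input=u v $  — match u
step 7: stack=$ v  input=v $  — match v
Accept reached after 7 steps.

7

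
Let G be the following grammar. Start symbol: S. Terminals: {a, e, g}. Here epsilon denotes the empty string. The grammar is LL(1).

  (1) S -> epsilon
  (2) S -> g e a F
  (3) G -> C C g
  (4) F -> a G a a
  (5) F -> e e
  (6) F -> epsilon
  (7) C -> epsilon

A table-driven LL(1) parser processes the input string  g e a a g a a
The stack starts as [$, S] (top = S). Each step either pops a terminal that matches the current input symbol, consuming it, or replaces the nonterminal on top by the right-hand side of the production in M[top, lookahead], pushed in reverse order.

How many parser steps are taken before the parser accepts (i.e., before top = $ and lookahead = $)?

step 1: stack=$ S  input=g e a a g a a $  — expand S -> g e a F
step 2: stack=$ F a e g  input=g e a a g a a $  — match g
step 3: stack=$ F a e  input=e a a g a a $  — match e
step 4: stack=$ F a  input=a a g a a $  — match a
step 5: stack=$ F  input=a g a a $  — expand F -> a G a a
step 6: stack=$ a a G a  input=a g a a $  — match a
step 7: stack=$ a a G  input=g a a $  — expand G -> C C g
step 8: stack=$ a a g C C  input=g a a $  — expand C -> epsilon
step 9: stack=$ a a g C  input=g a a $  — expand C -> epsilon
step 10: stack=$ a a g  input=g a a $  — match g
step 11: stack=$ a a  input=a a $  — match a
step 12: stack=$ a  input=a $  — match a
Accept reached after 12 steps.

12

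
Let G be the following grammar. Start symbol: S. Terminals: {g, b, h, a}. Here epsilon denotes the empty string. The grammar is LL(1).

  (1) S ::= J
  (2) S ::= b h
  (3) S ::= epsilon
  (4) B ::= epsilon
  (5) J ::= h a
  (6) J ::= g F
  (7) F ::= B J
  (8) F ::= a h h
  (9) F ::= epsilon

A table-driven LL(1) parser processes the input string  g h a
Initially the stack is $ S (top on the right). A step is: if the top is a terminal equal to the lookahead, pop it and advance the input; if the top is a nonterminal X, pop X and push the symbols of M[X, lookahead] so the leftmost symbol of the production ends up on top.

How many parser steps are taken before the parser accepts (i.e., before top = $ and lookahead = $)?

step 1: stack=$ S  input=g h a $  — expand S ::= J
step 2: stack=$ J  input=g h a $  — expand J ::= g F
step 3: stack=$ F g  input=g h a $  — match g
step 4: stack=$ F  input=h a $  — expand F ::= B J
step 5: stack=$ J B  input=h a $  — expand B ::= epsilon
step 6: stack=$ J  input=h a $  — expand J ::= h a
step 7: stack=$ a h  input=h a $  — match h
step 8: stack=$ a  input=a $  — match a
Accept reached after 8 steps.

8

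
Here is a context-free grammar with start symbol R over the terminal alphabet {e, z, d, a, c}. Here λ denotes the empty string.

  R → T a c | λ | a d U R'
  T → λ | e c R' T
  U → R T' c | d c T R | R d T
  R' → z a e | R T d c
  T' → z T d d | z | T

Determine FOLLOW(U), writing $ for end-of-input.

FIRST(T): from T→λ we get {λ}; from T→e c R' T we get {e}. So FIRST(T) = {λ, e}.
FIRST(R): from R→T a c we get {a, e}; from R→λ we get {λ}; from R→a d U R' we get {a}. So FIRST(R) = {λ, a, e}.
FIRST(T'): from T'→z T d d we get {z}; from T'→z we get {z}; from T'→T we get {λ, e}. So FIRST(T') = {λ, e, z}.
FIRST(U): from U→R T' c we get {a, c, e, z}; from U→d c T R we get {d}; from U→R d T we get {a, d, e}. So FIRST(U) = {a, c, d, e, z}.
FIRST(R'): from R'→z a e we get {z}; from R'→R T d c we get {a, d, e}. So FIRST(R') = {a, d, e, z}.
FOLLOW(R) includes $ since R is the start symbol.
FOLLOW(U): in R→a d U R', U is followed by R' with FIRST {a, d, e, z}. Thus FOLLOW(U) = {a, d, e, z}.
FOLLOW(R): in U→R T' c, R is followed by T' c with FIRST {c, e, z}; in U→d c T R, the suffix after R is empty, so FOLLOW(R) ⊇ FOLLOW(U) = {a, d, e, z}; in U→R d T, R is followed by d T with FIRST {d}; in R'→R T d c, R is followed by T d c with FIRST {d, e}. Thus FOLLOW(R) = {$, a, c, d, e, z}.
FOLLOW(T'): in U→R T' c, T' is followed by c with FIRST {c}. Thus FOLLOW(T') = {c}.
FOLLOW(T): in R→T a c, T is followed by a c with FIRST {a}; in T→e c R' T, the suffix after T is empty (adds nothing new); in U→d c T R, T is followed by R with FIRST {λ, a, e}; in U→d c T R, the suffix after T is nullable, so FOLLOW(T) ⊇ FOLLOW(U) = {a, d, e, z}; in U→R d T, the suffix after T is empty, so FOLLOW(T) ⊇ FOLLOW(U) = {a, d, e, z}; in R'→R T d c, T is followed by d c with FIRST {d}; in T'→z T d d, T is followed by d d with FIRST {d}; in T'→T, the suffix after T is empty, so FOLLOW(T) ⊇ FOLLOW(T') = {c}. Thus FOLLOW(T) = {a, c, d, e, z}.
FOLLOW(R'): in R→a d U R', the suffix after R' is empty, so FOLLOW(R') ⊇ FOLLOW(R) = {$, a, c, d, e, z}; in T→e c R' T, R' is followed by T with FIRST {λ, e}; in T→e c R' T, the suffix after R' is nullable, so FOLLOW(R') ⊇ FOLLOW(T) = {a, c, d, e, z}. Thus FOLLOW(R') = {$, a, c, d, e, z}.

{a, d, e, z}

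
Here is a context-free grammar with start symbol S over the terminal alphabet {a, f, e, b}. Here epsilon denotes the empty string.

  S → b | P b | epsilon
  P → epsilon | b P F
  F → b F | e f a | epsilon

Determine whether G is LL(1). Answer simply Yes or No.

No

FIRST(S) = {epsilon, b}
FIRST(P) = {epsilon, b}
FIRST(F) = {epsilon, b, e}
FOLLOW(S) = {$}
FOLLOW(P) = {b, e}
FOLLOW(F) = {b, e}
Cell M[F, b] receives both F → b F and F → epsilon — the grammar is not LL(1).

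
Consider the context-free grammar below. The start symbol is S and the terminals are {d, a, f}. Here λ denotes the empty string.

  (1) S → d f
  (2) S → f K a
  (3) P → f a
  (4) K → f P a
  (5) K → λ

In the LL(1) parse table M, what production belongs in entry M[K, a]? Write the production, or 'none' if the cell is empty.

FIRST(S) = {d, f}
FIRST(P) = {f}
FIRST(K) = {λ, f}
FOLLOW(S) includes $ since S is the start symbol.
FOLLOW(K): in S→f K a, K is followed by a with FIRST {a}. Thus FOLLOW(K) = {a}.
For K → f P a: FIRST(f P a) = {f}, so it goes in M[K, t] for t ∈ {f}.
For K → λ: FIRST(λ) = {λ}, so it goes in M[K, t] for t ∈ {}; since λ ∈ FIRST, also for every t ∈ FOLLOW(K) = {a}.

K → λ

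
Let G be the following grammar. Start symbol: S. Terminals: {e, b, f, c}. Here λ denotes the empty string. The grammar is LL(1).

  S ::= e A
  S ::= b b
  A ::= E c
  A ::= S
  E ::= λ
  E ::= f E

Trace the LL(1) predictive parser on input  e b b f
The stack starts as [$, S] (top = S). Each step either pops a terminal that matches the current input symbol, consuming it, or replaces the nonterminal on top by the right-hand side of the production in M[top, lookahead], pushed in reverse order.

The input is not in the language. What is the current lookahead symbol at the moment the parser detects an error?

f

step 1: stack=$ S  input=e b b f $  — expand S ::= e A
step 2: stack=$ A e  input=e b b f $  — match e
step 3: stack=$ A  input=b b f $  — expand A ::= S
step 4: stack=$ S  input=b b f $  — expand S ::= b b
step 5: stack=$ b b  input=b b f $  — match b
step 6: stack=$ b  input=b f $  — match b
step 7: stack=$  input=f $  — error: stack empty but input remains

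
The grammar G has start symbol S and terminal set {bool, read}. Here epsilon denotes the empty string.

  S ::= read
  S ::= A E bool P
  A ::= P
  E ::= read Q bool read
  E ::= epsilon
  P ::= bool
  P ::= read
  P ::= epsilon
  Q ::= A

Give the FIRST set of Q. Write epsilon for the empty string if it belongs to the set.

FIRST(E) = {epsilon, read}
FIRST(P) = {epsilon, bool, read}
FIRST(A) = {epsilon, bool, read}  (via P)
FIRST(S) = {bool, read}  (via A E bool P)
FIRST(Q) = {epsilon, bool, read}  (via A)

{epsilon, bool, read}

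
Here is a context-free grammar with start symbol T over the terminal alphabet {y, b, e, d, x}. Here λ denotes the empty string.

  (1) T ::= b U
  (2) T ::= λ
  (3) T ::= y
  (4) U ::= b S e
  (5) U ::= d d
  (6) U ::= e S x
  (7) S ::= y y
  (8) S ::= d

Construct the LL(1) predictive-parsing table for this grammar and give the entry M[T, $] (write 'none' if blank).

T ::= λ

FIRST(T): from T::=b U we get {b}; from T::=λ we get {λ}; from T::=y we get {y}. So FIRST(T) = {λ, b, y}.
FIRST(U): from U::=b S e we get {b}; from U::=d d we get {d}; from U::=e S x we get {e}. So FIRST(U) = {b, d, e}.
FIRST(S): from S::=y y we get {y}; from S::=d we get {d}. So FIRST(S) = {d, y}.
FOLLOW(T) includes $ since T is the start symbol.
FOLLOW(T): T appears on no right-hand side. Thus FOLLOW(T) = {$}.
For T ::= b U: FIRST(b U) = {b}, so it goes in M[T, t] for t ∈ {b}.
For T ::= λ: FIRST(λ) = {λ}, so it goes in M[T, t] for t ∈ {}; since λ ∈ FIRST, also for every t ∈ FOLLOW(T) = {$}.
For T ::= y: FIRST(y) = {y}, so it goes in M[T, t] for t ∈ {y}.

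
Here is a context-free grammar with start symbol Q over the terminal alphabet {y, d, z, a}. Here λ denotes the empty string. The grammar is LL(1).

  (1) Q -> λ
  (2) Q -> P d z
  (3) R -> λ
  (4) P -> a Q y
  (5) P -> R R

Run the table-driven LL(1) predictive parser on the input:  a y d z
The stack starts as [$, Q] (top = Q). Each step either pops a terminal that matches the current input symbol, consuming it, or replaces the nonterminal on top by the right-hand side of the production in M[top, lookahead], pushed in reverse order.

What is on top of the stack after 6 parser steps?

step 1: stack=$ Q  input=a y d z $  — expand Q -> P d z
step 2: stack=$ z d P  input=a y d z $  — expand P -> a Q y
step 3: stack=$ z d y Q a  input=a y d z $  — match a
step 4: stack=$ z d y Q  input=y d z $  — expand Q -> λ
step 5: stack=$ z d y  input=y d z $  — match y
step 6: stack=$ z d  input=d z $  — match d
Stack after step 6: $ z (top = z).

z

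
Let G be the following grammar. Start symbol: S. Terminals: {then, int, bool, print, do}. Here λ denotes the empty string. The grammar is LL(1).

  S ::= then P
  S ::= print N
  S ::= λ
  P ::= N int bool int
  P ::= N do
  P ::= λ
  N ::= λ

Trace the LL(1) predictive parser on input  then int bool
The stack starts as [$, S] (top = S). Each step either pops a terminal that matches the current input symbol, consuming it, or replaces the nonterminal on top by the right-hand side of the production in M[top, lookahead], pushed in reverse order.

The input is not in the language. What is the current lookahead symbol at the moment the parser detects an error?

$

step 1: stack=$ S  input=then int bool $  — expand S ::= then P
step 2: stack=$ P then  input=then int bool $  — match then
step 3: stack=$ P  input=int bool $  — expand P ::= N int bool int
step 4: stack=$ int bool int N  input=int bool $  — expand N ::= λ
step 5: stack=$ int bool int  input=int bool $  — match int
step 6: stack=$ int bool  input=bool $  — match bool
step 7: stack=$ int  input=$  — error: top is terminal int but lookahead is $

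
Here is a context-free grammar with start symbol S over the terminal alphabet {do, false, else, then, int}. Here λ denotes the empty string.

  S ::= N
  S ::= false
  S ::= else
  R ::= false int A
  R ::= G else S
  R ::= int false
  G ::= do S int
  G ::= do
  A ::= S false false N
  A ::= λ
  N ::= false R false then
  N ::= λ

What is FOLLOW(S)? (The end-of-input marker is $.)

{$, false, int}

FIRST(G): from G::=do S int we get {do}; from G::=do we get {do}. So FIRST(G) = {do}.
FIRST(N): from N::=false R false then we get {false}; from N::=λ we get {λ}. So FIRST(N) = {λ, false}.
FIRST(S): from S::=N we get {λ, false}; from S::=false we get {false}; from S::=else we get {else}. So FIRST(S) = {λ, else, false}.
FIRST(R): from R::=false int A we get {false}; from R::=G else S we get {do}; from R::=int false we get {int}. So FIRST(R) = {do, false, int}.
FIRST(A): from A::=S false false N we get {else, false}; from A::=λ we get {λ}. So FIRST(A) = {λ, else, false}.
FOLLOW(S) includes $ since S is the start symbol.
FOLLOW(R): in N::=false R false then, R is followed by false then with FIRST {false}. Thus FOLLOW(R) = {false}.
FOLLOW(S): in R::=G else S, the suffix after S is empty, so FOLLOW(S) ⊇ FOLLOW(R) = {false}; in G::=do S int, S is followed by int with FIRST {int}; in A::=S false false N, S is followed by false false N with FIRST {false}. Thus FOLLOW(S) = {$, false, int}.
FOLLOW(G): in R::=G else S, G is followed by else S with FIRST {else}. Thus FOLLOW(G) = {else}.
FOLLOW(A): in R::=false int A, the suffix after A is empty, so FOLLOW(A) ⊇ FOLLOW(R) = {false}. Thus FOLLOW(A) = {false}.
FOLLOW(N): in S::=N, the suffix after N is empty, so FOLLOW(N) ⊇ FOLLOW(S) = {$, false, int}; in A::=S false false N, the suffix after N is empty, so FOLLOW(N) ⊇ FOLLOW(A) = {false}. Thus FOLLOW(N) = {$, false, int}.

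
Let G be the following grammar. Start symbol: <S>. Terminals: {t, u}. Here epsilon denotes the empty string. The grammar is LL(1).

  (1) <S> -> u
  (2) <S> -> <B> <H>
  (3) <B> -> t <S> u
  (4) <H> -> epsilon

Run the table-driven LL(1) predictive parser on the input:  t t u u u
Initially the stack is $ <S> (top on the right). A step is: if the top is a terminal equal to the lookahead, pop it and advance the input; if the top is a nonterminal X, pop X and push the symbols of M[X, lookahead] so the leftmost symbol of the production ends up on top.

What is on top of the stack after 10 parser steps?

u

      Stack                Input        Action
   1  $ <S>                t t u u u $  expand <S> -> <B> <H>
   2  $ <H> <B>            t t u u u $  expand <B> -> t <S> u
   3  $ <H> u <S> t        t t u u u $  match t
   4  $ <H> u <S>          t u u u $    expand <S> -> <B> <H>
   5  $ <H> u <H> <B>      t u u u $    expand <B> -> t <S> u
   6  $ <H> u <H> u <S> t  t u u u $    match t
   7  $ <H> u <H> u <S>    u u u $      expand <S> -> u
   8  $ <H> u <H> u u      u u u $      match u
   9  $ <H> u <H> u        u u $        match u
  10  $ <H> u <H>          u $          expand <H> -> epsilon
Stack after step 10: $ <H> u (top = u).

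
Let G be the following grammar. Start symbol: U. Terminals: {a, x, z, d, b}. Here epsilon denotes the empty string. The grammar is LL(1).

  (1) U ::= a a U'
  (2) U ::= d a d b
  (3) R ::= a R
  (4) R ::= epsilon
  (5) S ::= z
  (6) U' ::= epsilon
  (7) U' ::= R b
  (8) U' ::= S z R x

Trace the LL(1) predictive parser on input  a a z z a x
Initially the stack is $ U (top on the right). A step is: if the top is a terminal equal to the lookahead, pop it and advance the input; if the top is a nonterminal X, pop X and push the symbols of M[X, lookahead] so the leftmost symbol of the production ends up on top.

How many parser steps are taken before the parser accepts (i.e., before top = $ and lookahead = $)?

step 1: stack=$ U  input=a a z z a x $  — expand U ::= a a U'
step 2: stack=$ U' a a  input=a a z z a x $  — match a
step 3: stack=$ U' a  input=a z z a x $  — match a
step 4: stack=$ U'  input=z z a x $  — expand U' ::= S z R x
step 5: stack=$ x R z S  input=z z a x $  — expand S ::= z
step 6: stack=$ x R z z  input=z z a x $  — match z
step 7: stack=$ x R z  input=z a x $  — match z
step 8: stack=$ x R  input=a x $  — expand R ::= a R
step 9: stack=$ x R a  input=a x $  — match a
step 10: stack=$ x R  input=x $  — expand R ::= epsilon
step 11: stack=$ x  input=x $  — match x
Accept reached after 11 steps.

11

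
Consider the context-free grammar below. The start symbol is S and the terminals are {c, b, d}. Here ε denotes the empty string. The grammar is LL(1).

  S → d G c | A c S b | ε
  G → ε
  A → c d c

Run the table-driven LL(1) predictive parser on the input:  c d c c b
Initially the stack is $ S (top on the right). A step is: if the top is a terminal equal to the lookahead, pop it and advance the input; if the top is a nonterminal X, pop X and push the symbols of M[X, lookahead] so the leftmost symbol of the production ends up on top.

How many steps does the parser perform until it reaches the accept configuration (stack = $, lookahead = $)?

8

     Stack          Input        Action
  1  $ S            c d c c b $  expand S → A c S b
  2  $ b S c A      c d c c b $  expand A → c d c
  3  $ b S c c d c  c d c c b $  match c
  4  $ b S c c d    d c c b $    match d
  5  $ b S c c      c c b $      match c
  6  $ b S c        c b $        match c
  7  $ b S          b $          expand S → ε
  8  $ b            b $          match b
Accept reached after 8 steps.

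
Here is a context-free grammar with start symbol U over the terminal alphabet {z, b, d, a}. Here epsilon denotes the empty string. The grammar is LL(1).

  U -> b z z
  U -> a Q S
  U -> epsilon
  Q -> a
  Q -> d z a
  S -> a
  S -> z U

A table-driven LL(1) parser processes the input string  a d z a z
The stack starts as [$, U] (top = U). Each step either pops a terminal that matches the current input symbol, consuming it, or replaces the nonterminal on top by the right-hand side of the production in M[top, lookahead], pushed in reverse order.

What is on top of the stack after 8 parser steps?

U

step 1: stack=$ U  input=a d z a z $  — expand U -> a Q S
step 2: stack=$ S Q a  input=a d z a z $  — match a
step 3: stack=$ S Q  input=d z a z $  — expand Q -> d z a
step 4: stack=$ S a z d  input=d z a z $  — match d
step 5: stack=$ S a z  input=z a z $  — match z
step 6: stack=$ S a  input=a z $  — match a
step 7: stack=$ S  input=z $  — expand S -> z U
step 8: stack=$ U z  input=z $  — match z
Stack after step 8: $ U (top = U).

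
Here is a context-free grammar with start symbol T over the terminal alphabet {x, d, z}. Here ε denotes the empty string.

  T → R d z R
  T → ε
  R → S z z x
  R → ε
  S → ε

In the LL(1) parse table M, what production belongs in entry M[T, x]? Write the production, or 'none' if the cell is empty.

none

FIRST(S) = {ε}
FIRST(R) = {ε, z}  (via S z z x)
FIRST(T) = {ε, d, z}  (via R d z R)
FOLLOW(T) includes $ since T is the start symbol.
FOLLOW(T): T appears on no right-hand side. Thus FOLLOW(T) = {$}.
For T → R d z R: FIRST(R d z R) = {d, z}, so it goes in M[T, t] for t ∈ {d, z}.
For T → ε: FIRST(ε) = {ε}, so it goes in M[T, t] for t ∈ {}; since ε ∈ FIRST, also for every t ∈ FOLLOW(T) = {$}.
None of these place a production in M[T, x].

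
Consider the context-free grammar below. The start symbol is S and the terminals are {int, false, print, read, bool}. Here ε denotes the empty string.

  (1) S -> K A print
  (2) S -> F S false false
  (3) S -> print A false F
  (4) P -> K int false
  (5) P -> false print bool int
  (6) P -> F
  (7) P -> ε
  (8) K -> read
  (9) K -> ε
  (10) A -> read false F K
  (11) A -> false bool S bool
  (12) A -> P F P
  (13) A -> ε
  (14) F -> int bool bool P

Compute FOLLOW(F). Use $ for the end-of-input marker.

FIRST(K) = {ε, read}
FIRST(F) = {int}
FIRST(P) = {ε, false, int, read}  (via K int false, F)
FIRST(A) = {ε, false, int, read}  (via P F P)
FIRST(S) = {false, int, print, read}  (via K A print, F S false false)
FOLLOW(S) includes $ since S is the start symbol.
FOLLOW(S): in S->F S false false, S is followed by false false with FIRST {false}; in A->false bool S bool, S is followed by bool with FIRST {bool}. Thus FOLLOW(S) = {$, bool, false}.
FOLLOW(A): in S->K A print, A is followed by print with FIRST {print}; in S->print A false F, A is followed by false F with FIRST {false}. Thus FOLLOW(A) = {false, print}.
FOLLOW(K): in S->K A print, K is followed by A print with FIRST {false, int, print, read}; in P->K int false, K is followed by int false with FIRST {int}; in A->read false F K, the suffix after K is empty, so FOLLOW(K) ⊇ FOLLOW(A) = {false, print}. Thus FOLLOW(K) = {false, int, print, read}.
FOLLOW(P): in A->P F P (occurrence 1), P is followed by F P with FIRST {int}; in A->P F P (occurrence 2), the suffix after P is empty, so FOLLOW(P) ⊇ FOLLOW(A) = {false, print}; in F->int bool bool P, the suffix after P is empty, so FOLLOW(P) ⊇ FOLLOW(F) = {$, bool, false, int, print, read}. Thus FOLLOW(P) = {$, bool, false, int, print, read}.
FOLLOW(F): in S->F S false false, F is followed by S false false with FIRST {false, int, print, read}; in S->print A false F, the suffix after F is empty, so FOLLOW(F) ⊇ FOLLOW(S) = {$, bool, false}; in P->F, the suffix after F is empty, so FOLLOW(F) ⊇ FOLLOW(P) = {$, bool, false, int, print, read}; in A->read false F K, F is followed by K with FIRST {ε, read}; in A->read false F K, the suffix after F is nullable, so FOLLOW(F) ⊇ FOLLOW(A) = {false, print}; in A->P F P, F is followed by P with FIRST {ε, false, int, read}; in A->P F P, the suffix after F is nullable, so FOLLOW(F) ⊇ FOLLOW(A) = {false, print}. Thus FOLLOW(F) = {$, bool, false, int, print, read}.

{$, bool, false, int, print, read}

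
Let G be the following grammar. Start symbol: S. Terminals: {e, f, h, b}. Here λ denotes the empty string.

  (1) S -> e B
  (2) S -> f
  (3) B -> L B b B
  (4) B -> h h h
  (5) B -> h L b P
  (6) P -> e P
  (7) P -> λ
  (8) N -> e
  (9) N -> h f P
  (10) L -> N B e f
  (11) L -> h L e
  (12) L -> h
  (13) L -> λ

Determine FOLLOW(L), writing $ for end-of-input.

FIRST(S): from S->e B we get {e}; from S->f we get {f}. So FIRST(S) = {e, f}.
FIRST(P): from P->e P we get {e}; from P->λ we get {λ}. So FIRST(P) = {λ, e}.
FIRST(N): from N->e we get {e}; from N->h f P we get {h}. So FIRST(N) = {e, h}.
FIRST(L): from L->N B e f we get {e, h}; from L->h L e we get {h}; from L->h we get {h}; from L->λ we get {λ}. So FIRST(L) = {λ, e, h}.
FIRST(B): from B->L B b B we get {e, h}; from B->h h h we get {h}; from B->h L b P we get {h}. So FIRST(B) = {e, h}.
FOLLOW(S) includes $ since S is the start symbol.
FOLLOW(S): S appears on no right-hand side. Thus FOLLOW(S) = {$}.
FOLLOW(B): in S->e B, the suffix after B is empty, so FOLLOW(B) ⊇ FOLLOW(S) = {$}; in B->L B b B (occurrence 1), B is followed by b B with FIRST {b}; in B->L B b B (occurrence 2), the suffix after B is empty (adds nothing new); in L->N B e f, B is followed by e f with FIRST {e}. Thus FOLLOW(B) = {$, b, e}.
FOLLOW(N): in L->N B e f, N is followed by B e f with FIRST {e, h}. Thus FOLLOW(N) = {e, h}.
FOLLOW(P): in B->h L b P, the suffix after P is empty, so FOLLOW(P) ⊇ FOLLOW(B) = {$, b, e}; in P->e P, the suffix after P is empty (adds nothing new); in N->h f P, the suffix after P is empty, so FOLLOW(P) ⊇ FOLLOW(N) = {e, h}. Thus FOLLOW(P) = {$, b, e, h}.
FOLLOW(L): in B->L B b B, L is followed by B b B with FIRST {e, h}; in B->h L b P, L is followed by b P with FIRST {b}; in L->h L e, L is followed by e with FIRST {e}. Thus FOLLOW(L) = {b, e, h}.

{b, e, h}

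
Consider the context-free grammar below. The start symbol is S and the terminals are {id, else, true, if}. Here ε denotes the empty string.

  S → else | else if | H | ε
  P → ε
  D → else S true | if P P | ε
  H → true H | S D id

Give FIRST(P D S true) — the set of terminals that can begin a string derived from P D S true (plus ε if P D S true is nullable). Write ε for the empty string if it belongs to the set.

{else, id, if, true}

FIRST(P): from P→ε we get {ε}. So FIRST(P) = {ε}.
FIRST(D): from D→else S true we get {else}; from D→if P P we get {if}; from D→ε we get {ε}. So FIRST(D) = {ε, else, if}.
FIRST(S): from S→else we get {else}; from S→else if we get {else}; from S→H we get {else, id, if, true}; from S→ε we get {ε}. So FIRST(S) = {ε, else, id, if, true}.
FIRST(H): from H→true H we get {true}; from H→S D id we get {else, id, if, true}. So FIRST(H) = {else, id, if, true}.
FIRST(P D S true): take FIRST of each symbol in turn, carrying on past any symbol whose FIRST contains ε; result {else, id, if, true}.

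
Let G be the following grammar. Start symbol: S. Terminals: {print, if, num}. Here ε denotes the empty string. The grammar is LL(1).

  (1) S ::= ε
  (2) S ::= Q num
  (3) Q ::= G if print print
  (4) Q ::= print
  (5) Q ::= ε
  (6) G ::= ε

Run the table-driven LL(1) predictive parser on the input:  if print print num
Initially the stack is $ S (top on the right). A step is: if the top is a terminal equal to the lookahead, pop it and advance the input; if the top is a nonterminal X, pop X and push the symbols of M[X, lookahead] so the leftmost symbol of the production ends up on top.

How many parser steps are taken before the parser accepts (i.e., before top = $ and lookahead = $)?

7

     Stack                   Input                 Action
  1  $ S                     if print print num $  expand S ::= Q num
  2  $ num Q                 if print print num $  expand Q ::= G if print print
  3  $ num print print if G  if print print num $  expand G ::= ε
  4  $ num print print if    if print print num $  match if
  5  $ num print print       print print num $     match print
  6  $ num print             print num $           match print
  7  $ num                   num $                 match num
Accept reached after 7 steps.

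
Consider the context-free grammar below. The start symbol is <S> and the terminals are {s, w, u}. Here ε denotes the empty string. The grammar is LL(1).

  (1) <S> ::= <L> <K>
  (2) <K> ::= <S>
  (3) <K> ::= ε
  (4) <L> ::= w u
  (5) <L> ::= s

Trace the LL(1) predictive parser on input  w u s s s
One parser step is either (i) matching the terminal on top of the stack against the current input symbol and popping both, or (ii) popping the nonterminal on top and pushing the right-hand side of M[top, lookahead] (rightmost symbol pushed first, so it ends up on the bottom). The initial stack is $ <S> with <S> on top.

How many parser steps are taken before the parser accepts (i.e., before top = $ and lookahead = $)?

step 1: stack=$ <S>  input=w u s s s $  — expand <S> ::= <L> <K>
step 2: stack=$ <K> <L>  input=w u s s s $  — expand <L> ::= w u
step 3: stack=$ <K> u w  input=w u s s s $  — match w
step 4: stack=$ <K> u  input=u s s s $  — match u
step 5: stack=$ <K>  input=s s s $  — expand <K> ::= <S>
step 6: stack=$ <S>  input=s s s $  — expand <S> ::= <L> <K>
step 7: stack=$ <K> <L>  input=s s s $  — expand <L> ::= s
step 8: stack=$ <K> s  input=s s s $  — match s
step 9: stack=$ <K>  input=s s $  — expand <K> ::= <S>
step 10: stack=$ <S>  input=s s $  — expand <S> ::= <L> <K>
step 11: stack=$ <K> <L>  input=s s $  — expand <L> ::= s
step 12: stack=$ <K> s  input=s s $  — match s
step 13: stack=$ <K>  input=s $  — expand <K> ::= <S>
step 14: stack=$ <S>  input=s $  — expand <S> ::= <L> <K>
step 15: stack=$ <K> <L>  input=s $  — expand <L> ::= s
step 16: stack=$ <K> s  input=s $  — match s
step 17: stack=$ <K>  input=$  — expand <K> ::= ε
Accept reached after 17 steps.

17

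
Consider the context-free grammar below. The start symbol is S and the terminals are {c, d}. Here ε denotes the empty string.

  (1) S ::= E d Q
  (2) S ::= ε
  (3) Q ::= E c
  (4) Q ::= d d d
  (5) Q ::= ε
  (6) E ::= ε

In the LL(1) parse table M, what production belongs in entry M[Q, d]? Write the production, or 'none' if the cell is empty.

FIRST(E) = {ε}
FIRST(S) = {ε, d}  (via E d Q)
FIRST(Q) = {ε, c, d}  (via E c)
FOLLOW(S) includes $ since S is the start symbol.
FOLLOW(S): S appears on no right-hand side. Thus FOLLOW(S) = {$}.
FOLLOW(Q): in S::=E d Q, the suffix after Q is empty, so FOLLOW(Q) ⊇ FOLLOW(S) = {$}. Thus FOLLOW(Q) = {$}.
For Q ::= E c: FIRST(E c) = {c}, so it goes in M[Q, t] for t ∈ {c}.
For Q ::= d d d: FIRST(d d d) = {d}, so it goes in M[Q, t] for t ∈ {d}.
For Q ::= ε: FIRST(ε) = {ε}, so it goes in M[Q, t] for t ∈ {}; since ε ∈ FIRST, also for every t ∈ FOLLOW(Q) = {$}.

Q ::= d d d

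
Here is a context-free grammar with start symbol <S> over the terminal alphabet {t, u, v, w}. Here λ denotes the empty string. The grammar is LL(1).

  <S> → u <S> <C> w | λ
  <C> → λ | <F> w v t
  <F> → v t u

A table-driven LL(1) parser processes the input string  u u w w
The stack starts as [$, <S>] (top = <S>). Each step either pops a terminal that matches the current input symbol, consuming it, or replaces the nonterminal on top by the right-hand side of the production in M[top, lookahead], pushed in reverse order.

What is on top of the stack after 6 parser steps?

w

     Stack                Input      Action
  1  $ <S>                u u w w $  expand <S> → u <S> <C> w
  2  $ w <C> <S> u        u u w w $  match u
  3  $ w <C> <S>          u w w $    expand <S> → u <S> <C> w
  4  $ w <C> w <C> <S> u  u w w $    match u
  5  $ w <C> w <C> <S>    w w $      expand <S> → λ
  6  $ w <C> w <C>        w w $      expand <C> → λ
Stack after step 6: $ w <C> w (top = w).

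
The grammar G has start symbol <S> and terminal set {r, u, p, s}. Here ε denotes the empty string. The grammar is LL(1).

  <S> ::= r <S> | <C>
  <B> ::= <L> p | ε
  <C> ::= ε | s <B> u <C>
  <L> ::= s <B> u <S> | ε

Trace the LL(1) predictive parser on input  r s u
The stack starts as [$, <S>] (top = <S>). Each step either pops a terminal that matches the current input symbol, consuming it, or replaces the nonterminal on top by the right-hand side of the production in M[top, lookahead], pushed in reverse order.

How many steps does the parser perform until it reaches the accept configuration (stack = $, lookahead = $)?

8

step 1: stack=$ <S>  input=r s u $  — expand <S> ::= r <S>
step 2: stack=$ <S> r  input=r s u $  — match r
step 3: stack=$ <S>  input=s u $  — expand <S> ::= <C>
step 4: stack=$ <C>  input=s u $  — expand <C> ::= s <B> u <C>
step 5: stack=$ <C> u <B> s  input=s u $  — match s
step 6: stack=$ <C> u <B>  input=u $  — expand <B> ::= ε
step 7: stack=$ <C> u  input=u $  — match u
step 8: stack=$ <C>  input=$  — expand <C> ::= ε
Accept reached after 8 steps.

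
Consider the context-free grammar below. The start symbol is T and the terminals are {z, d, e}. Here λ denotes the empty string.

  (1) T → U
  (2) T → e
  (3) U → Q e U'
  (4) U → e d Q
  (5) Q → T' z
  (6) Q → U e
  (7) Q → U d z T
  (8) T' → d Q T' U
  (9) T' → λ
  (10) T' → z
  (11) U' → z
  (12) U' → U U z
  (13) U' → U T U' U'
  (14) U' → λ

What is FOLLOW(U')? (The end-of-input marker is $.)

{$, d, e, z}

FIRST(T'): from T'→d Q T' U we get {d}; from T'→λ we get {λ}; from T'→z we get {z}. So FIRST(T') = {λ, d, z}.
FIRST(T): from T→U we get {d, e, z}; from T→e we get {e}. So FIRST(T) = {d, e, z}.
FIRST(U): from U→Q e U' we get {d, e, z}; from U→e d Q we get {e}. So FIRST(U) = {d, e, z}.
FIRST(Q): from Q→T' z we get {d, z}; from Q→U e we get {d, e, z}; from Q→U d z T we get {d, e, z}. So FIRST(Q) = {d, e, z}.
FIRST(U'): from U'→z we get {z}; from U'→U U z we get {d, e, z}; from U'→U T U' U' we get {d, e, z}; from U'→λ we get {λ}. So FIRST(U') = {λ, d, e, z}.
FOLLOW(T) includes $ since T is the start symbol.
FOLLOW(T'): in Q→T' z, T' is followed by z with FIRST {z}; in T'→d Q T' U, T' is followed by U with FIRST {d, e, z}. Thus FOLLOW(T') = {d, e, z}.
FOLLOW(T): in Q→U d z T, the suffix after T is empty, so FOLLOW(T) ⊇ FOLLOW(Q) = {$, d, e, z}; in U'→U T U' U', T is followed by U' U' with FIRST {λ, d, e, z}; in U'→U T U' U', the suffix after T is nullable, so FOLLOW(T) ⊇ FOLLOW(U') = {$, d, e, z}. Thus FOLLOW(T) = {$, d, e, z}.
FOLLOW(U): in T→U, the suffix after U is empty, so FOLLOW(U) ⊇ FOLLOW(T) = {$, d, e, z}; in Q→U e, U is followed by e with FIRST {e}; in Q→U d z T, U is followed by d z T with FIRST {d}; in T'→d Q T' U, the suffix after U is empty, so FOLLOW(U) ⊇ FOLLOW(T') = {d, e, z}; in U'→U U z (occurrence 1), U is followed by U z with FIRST {d, e, z}; in U'→U U z (occurrence 2), U is followed by z with FIRST {z}; in U'→U T U' U', U is followed by T U' U' with FIRST {d, e, z}. Thus FOLLOW(U) = {$, d, e, z}.
FOLLOW(Q): in U→Q e U', Q is followed by e U' with FIRST {e}; in U→e d Q, the suffix after Q is empty, so FOLLOW(Q) ⊇ FOLLOW(U) = {$, d, e, z}; in T'→d Q T' U, Q is followed by T' U with FIRST {d, e, z}. Thus FOLLOW(Q) = {$, d, e, z}.
FOLLOW(U'): in U→Q e U', the suffix after U' is empty, so FOLLOW(U') ⊇ FOLLOW(U) = {$, d, e, z}; in U'→U T U' U' (occurrence 1), U' is followed by U' with FIRST {λ, d, e, z}; in U'→U T U' U' (occurrence 1), the suffix after U' is nullable (adds nothing new); in U'→U T U' U' (occurrence 2), the suffix after U' is empty (adds nothing new). Thus FOLLOW(U') = {$, d, e, z}.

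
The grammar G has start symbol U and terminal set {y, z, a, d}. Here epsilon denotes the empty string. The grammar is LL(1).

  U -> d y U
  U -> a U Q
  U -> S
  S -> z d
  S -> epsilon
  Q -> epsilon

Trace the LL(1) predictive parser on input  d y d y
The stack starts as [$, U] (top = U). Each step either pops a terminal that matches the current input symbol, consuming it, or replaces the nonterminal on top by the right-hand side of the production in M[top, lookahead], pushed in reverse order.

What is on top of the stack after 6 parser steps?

step 1: stack=$ U  input=d y d y $  — expand U -> d y U
step 2: stack=$ U y d  input=d y d y $  — match d
step 3: stack=$ U y  input=y d y $  — match y
step 4: stack=$ U  input=d y $  — expand U -> d y U
step 5: stack=$ U y d  input=d y $  — match d
step 6: stack=$ U y  input=y $  — match y
Stack after step 6: $ U (top = U).

U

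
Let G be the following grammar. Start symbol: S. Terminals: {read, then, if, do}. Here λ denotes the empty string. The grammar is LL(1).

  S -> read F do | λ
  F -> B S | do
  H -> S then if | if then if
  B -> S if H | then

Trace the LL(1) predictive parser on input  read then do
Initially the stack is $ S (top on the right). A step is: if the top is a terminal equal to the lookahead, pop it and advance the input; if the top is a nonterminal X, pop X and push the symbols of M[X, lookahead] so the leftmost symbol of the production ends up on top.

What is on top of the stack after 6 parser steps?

do

step 1: stack=$ S  input=read then do $  — expand S -> read F do
step 2: stack=$ do F read  input=read then do $  — match read
step 3: stack=$ do F  input=then do $  — expand F -> B S
step 4: stack=$ do S B  input=then do $  — expand B -> then
step 5: stack=$ do S then  input=then do $  — match then
step 6: stack=$ do S  input=do $  — expand S -> λ
Stack after step 6: $ do (top = do).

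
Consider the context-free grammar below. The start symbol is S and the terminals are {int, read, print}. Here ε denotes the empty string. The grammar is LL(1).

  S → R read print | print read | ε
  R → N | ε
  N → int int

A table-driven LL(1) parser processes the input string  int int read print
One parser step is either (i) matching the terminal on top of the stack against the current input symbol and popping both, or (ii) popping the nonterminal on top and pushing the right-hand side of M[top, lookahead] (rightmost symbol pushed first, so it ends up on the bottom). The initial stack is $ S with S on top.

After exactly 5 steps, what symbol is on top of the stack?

read

     Stack                 Input                 Action
  1  $ S                   int int read print $  expand S → R read print
  2  $ print read R        int int read print $  expand R → N
  3  $ print read N        int int read print $  expand N → int int
  4  $ print read int int  int int read print $  match int
  5  $ print read int      int read print $      match int
Stack after step 5: $ print read (top = read).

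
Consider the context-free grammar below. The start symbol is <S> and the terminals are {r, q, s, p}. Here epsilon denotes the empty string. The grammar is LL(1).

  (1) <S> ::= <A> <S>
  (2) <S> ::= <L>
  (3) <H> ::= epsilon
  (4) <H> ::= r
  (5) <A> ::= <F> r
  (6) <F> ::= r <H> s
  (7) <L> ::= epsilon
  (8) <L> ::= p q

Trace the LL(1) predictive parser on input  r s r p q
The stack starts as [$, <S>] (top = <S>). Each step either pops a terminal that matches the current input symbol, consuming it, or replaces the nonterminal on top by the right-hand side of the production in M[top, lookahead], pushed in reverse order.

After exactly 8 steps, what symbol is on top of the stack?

<L>

     Stack            Input        Action
  1  $ <S>            r s r p q $  expand <S> ::= <A> <S>
  2  $ <S> <A>        r s r p q $  expand <A> ::= <F> r
  3  $ <S> r <F>      r s r p q $  expand <F> ::= r <H> s
  4  $ <S> r s <H> r  r s r p q $  match r
  5  $ <S> r s <H>    s r p q $    expand <H> ::= epsilon
  6  $ <S> r s        s r p q $    match s
  7  $ <S> r          r p q $      match r
  8  $ <S>            p q $        expand <S> ::= <L>
Stack after step 8: $ <L> (top = <L>).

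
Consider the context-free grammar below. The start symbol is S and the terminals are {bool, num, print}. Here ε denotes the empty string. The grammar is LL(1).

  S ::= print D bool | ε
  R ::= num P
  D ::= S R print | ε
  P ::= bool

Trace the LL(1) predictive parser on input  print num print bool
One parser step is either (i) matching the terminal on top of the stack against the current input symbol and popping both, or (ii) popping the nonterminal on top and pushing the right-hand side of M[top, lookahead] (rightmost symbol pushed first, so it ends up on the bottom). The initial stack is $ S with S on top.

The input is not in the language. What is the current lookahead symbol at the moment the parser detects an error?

     Stack               Input                   Action
  1  $ S                 print num print bool $  expand S ::= print D bool
  2  $ bool D print      print num print bool $  match print
  3  $ bool D            num print bool $        expand D ::= S R print
  4  $ bool print R S    num print bool $        expand S ::= ε
  5  $ bool print R      num print bool $        expand R ::= num P
  6  $ bool print P num  num print bool $        match num
  7  $ bool print P      print bool $            error: M[P, print] is empty

print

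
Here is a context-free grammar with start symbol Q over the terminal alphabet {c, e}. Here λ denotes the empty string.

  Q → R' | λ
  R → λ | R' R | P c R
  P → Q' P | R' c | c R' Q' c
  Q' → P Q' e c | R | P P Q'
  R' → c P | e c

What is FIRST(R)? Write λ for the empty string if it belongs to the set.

FIRST(R'): from R'→c P we get {c}; from R'→e c we get {e}. So FIRST(R') = {c, e}.
FIRST(Q): from Q→R' we get {c, e}; from Q→λ we get {λ}. So FIRST(Q) = {λ, c, e}.
FIRST(R): from R→λ we get {λ}; from R→R' R we get {c, e}; from R→P c R we get {c, e}. So FIRST(R) = {λ, c, e}.
FIRST(P): from P→Q' P we get {c, e}; from P→R' c we get {c, e}; from P→c R' Q' c we get {c}. So FIRST(P) = {c, e}.
FIRST(Q'): from Q'→P Q' e c we get {c, e}; from Q'→R we get {λ, c, e}; from Q'→P P Q' we get {c, e}. So FIRST(Q') = {λ, c, e}.

{λ, c, e}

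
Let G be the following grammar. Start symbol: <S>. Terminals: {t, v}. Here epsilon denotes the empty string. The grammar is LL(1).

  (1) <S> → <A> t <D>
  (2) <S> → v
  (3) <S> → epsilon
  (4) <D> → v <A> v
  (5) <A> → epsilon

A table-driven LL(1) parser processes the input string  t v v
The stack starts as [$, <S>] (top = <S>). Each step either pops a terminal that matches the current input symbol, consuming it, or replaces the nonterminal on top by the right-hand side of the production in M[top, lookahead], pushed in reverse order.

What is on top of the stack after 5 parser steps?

<A>

     Stack        Input    Action
  1  $ <S>        t v v $  expand <S> → <A> t <D>
  2  $ <D> t <A>  t v v $  expand <A> → epsilon
  3  $ <D> t      t v v $  match t
  4  $ <D>        v v $    expand <D> → v <A> v
  5  $ v <A> v    v v $    match v
Stack after step 5: $ v <A> (top = <A>).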